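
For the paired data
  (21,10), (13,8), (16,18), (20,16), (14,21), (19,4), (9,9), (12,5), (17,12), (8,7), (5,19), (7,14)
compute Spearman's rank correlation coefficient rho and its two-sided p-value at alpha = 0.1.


Step 1: Rank x and y separately (midranks; no ties here).
rank(x): 21->12, 13->6, 16->8, 20->11, 14->7, 19->10, 9->4, 12->5, 17->9, 8->3, 5->1, 7->2
rank(y): 10->6, 8->4, 18->10, 16->9, 21->12, 4->1, 9->5, 5->2, 12->7, 7->3, 19->11, 14->8
Step 2: d_i = R_x(i) - R_y(i); compute d_i^2.
  (12-6)^2=36, (6-4)^2=4, (8-10)^2=4, (11-9)^2=4, (7-12)^2=25, (10-1)^2=81, (4-5)^2=1, (5-2)^2=9, (9-7)^2=4, (3-3)^2=0, (1-11)^2=100, (2-8)^2=36
sum(d^2) = 304.
Step 3: rho = 1 - 6*304 / (12*(12^2 - 1)) = 1 - 1824/1716 = -0.062937.
Step 4: Under H0, t = rho * sqrt((n-2)/(1-rho^2)) = -0.1994 ~ t(10).
Step 5: Two-sided p-value from the t-distribution with 10 df = 0.845931.
Step 6: alpha = 0.1. fail to reject H0.

rho = -0.0629, p = 0.845931, fail to reject H0 at alpha = 0.1.


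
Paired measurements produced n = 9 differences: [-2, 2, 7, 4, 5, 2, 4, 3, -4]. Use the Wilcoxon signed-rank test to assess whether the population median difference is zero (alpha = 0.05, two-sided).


Step 1: Drop any zero differences (none here) and take |d_i|.
|d| = [2, 2, 7, 4, 5, 2, 4, 3, 4]
Step 2: Midrank |d_i| (ties get averaged ranks).
ranks: |2|->2, |2|->2, |7|->9, |4|->6, |5|->8, |2|->2, |4|->6, |3|->4, |4|->6
Step 3: Attach original signs; sum ranks with positive sign and with negative sign.
W+ = 2 + 9 + 6 + 8 + 2 + 6 + 4 = 37
W- = 2 + 6 = 8
(Check: W+ + W- = 45 should equal n(n+1)/2 = 45.)
Step 4: Test statistic W = min(W+, W-) = 8.
Step 5: Ties in |d|, so use the tie-corrected normal approximation.
        E[W] = n(n+1)/4 = 9*10/4 = 22.5.
        Tie groups: |d|=2 (t=3), |d|=4 (t=3); sum(t^3 - t) = 48.
        Var[W] = n(n+1)(2n+1)/24 - sum(t^3-t)/48 = 1710/24 - 48/48 = 70.25.
        z = (W - E[W]) / sqrt(Var[W]) = (8 - 22.5) / 8.3815 = -1.7300.
        Two-sided p = 2*Phi(z) = 0.083631.
Step 6: alpha = 0.05. fail to reject H0.

W+ = 37, W- = 8, W = min = 8, p = 0.083631, fail to reject H0.


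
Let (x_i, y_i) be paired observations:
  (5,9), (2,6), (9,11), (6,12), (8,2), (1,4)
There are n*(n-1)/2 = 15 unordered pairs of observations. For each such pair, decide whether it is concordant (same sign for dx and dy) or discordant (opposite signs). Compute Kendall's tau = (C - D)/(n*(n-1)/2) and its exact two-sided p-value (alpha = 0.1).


Step 1: Enumerate the 15 unordered pairs (i,j) with i<j and classify each by sign(x_j-x_i) * sign(y_j-y_i).
  (1,2):dx=-3,dy=-3->C; (1,3):dx=+4,dy=+2->C; (1,4):dx=+1,dy=+3->C; (1,5):dx=+3,dy=-7->D
  (1,6):dx=-4,dy=-5->C; (2,3):dx=+7,dy=+5->C; (2,4):dx=+4,dy=+6->C; (2,5):dx=+6,dy=-4->D
  (2,6):dx=-1,dy=-2->C; (3,4):dx=-3,dy=+1->D; (3,5):dx=-1,dy=-9->C; (3,6):dx=-8,dy=-7->C
  (4,5):dx=+2,dy=-10->D; (4,6):dx=-5,dy=-8->C; (5,6):dx=-7,dy=+2->D
Step 2: C = 10, D = 5, total pairs = 15.
Step 3: tau = (C - D)/(n(n-1)/2) = (10 - 5)/15 = 0.333333.
Step 4: Exact two-sided p-value (enumerate n! = 720 permutations of y under H0): p = 0.469444.
Step 5: alpha = 0.1. fail to reject H0.

tau_b = 0.3333 (C=10, D=5), p = 0.469444, fail to reject H0.


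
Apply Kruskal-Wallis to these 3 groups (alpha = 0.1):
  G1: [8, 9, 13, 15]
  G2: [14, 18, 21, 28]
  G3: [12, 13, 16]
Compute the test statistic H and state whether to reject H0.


Step 1: Combine all N = 11 observations and assign midranks.
sorted (value, group, rank): (8,G1,1), (9,G1,2), (12,G3,3), (13,G1,4.5), (13,G3,4.5), (14,G2,6), (15,G1,7), (16,G3,8), (18,G2,9), (21,G2,10), (28,G2,11)
Step 2: Sum ranks within each group.
R_1 = 14.5 (n_1 = 4)
R_2 = 36 (n_2 = 4)
R_3 = 15.5 (n_3 = 3)
Step 3: H = 12/(N(N+1)) * sum(R_i^2/n_i) - 3(N+1)
     = 12/(11*12) * (14.5^2/4 + 36^2/4 + 15.5^2/3) - 3*12
     = 0.090909 * 456.646 - 36
     = 5.513258.
Step 4: Ties present; correction factor C = 1 - 6/(11^3 - 11) = 0.995455. Corrected H = 5.513258 / 0.995455 = 5.538432.
Step 5: Under H0, H ~ chi^2(2); p-value = 0.062711.
Step 6: alpha = 0.1. reject H0.

H = 5.5384, df = 2, p = 0.062711, reject H0.


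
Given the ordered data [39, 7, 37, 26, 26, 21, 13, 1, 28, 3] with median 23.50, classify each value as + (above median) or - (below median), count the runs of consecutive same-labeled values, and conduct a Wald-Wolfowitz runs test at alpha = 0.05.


Step 1: Compute median = 23.50; label A = above, B = below.
Labels in order: ABAAABBBAB  (n_A = 5, n_B = 5)
Step 2: Count runs R = 6.
Step 3: Under H0 (random ordering), E[R] = 2*n_A*n_B/(n_A+n_B) + 1 = 2*5*5/10 + 1 = 6.0000.
        Var[R] = 2*n_A*n_B*(2*n_A*n_B - n_A - n_B) / ((n_A+n_B)^2 * (n_A+n_B-1)) = 2000/900 = 2.2222.
        SD[R] = 1.4907.
Step 4: R = E[R], so z = 0 with no continuity correction.
Step 5: Two-sided p-value via normal approximation = 2*(1 - Phi(|z|)) = 1.000000.
Step 6: alpha = 0.05. fail to reject H0.

R = 6, z = 0.0000, p = 1.000000, fail to reject H0.


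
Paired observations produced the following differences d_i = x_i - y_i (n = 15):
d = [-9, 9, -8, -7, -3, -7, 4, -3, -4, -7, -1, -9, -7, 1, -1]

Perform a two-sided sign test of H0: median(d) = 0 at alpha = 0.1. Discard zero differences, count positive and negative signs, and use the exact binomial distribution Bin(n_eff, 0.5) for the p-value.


Step 1: Discard zero differences. Original n = 15; n_eff = number of nonzero differences = 15.
Nonzero differences (with sign): -9, +9, -8, -7, -3, -7, +4, -3, -4, -7, -1, -9, -7, +1, -1
Step 2: Count signs: positive = 3, negative = 12.
Step 3: Under H0: P(positive) = 0.5, so the number of positives S ~ Bin(15, 0.5).
Step 4: Two-sided exact p-value = sum of Bin(15,0.5) probabilities at or below the observed probability = 0.035156.
Step 5: alpha = 0.1. reject H0.

n_eff = 15, pos = 3, neg = 12, p = 0.035156, reject H0.


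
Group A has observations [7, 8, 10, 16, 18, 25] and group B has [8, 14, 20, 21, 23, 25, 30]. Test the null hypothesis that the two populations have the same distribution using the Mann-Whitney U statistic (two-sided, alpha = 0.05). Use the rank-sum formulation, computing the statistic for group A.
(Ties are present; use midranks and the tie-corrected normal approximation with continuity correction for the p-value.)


Step 1: Combine and sort all 13 observations; assign midranks.
sorted (value, group): (7,X), (8,X), (8,Y), (10,X), (14,Y), (16,X), (18,X), (20,Y), (21,Y), (23,Y), (25,X), (25,Y), (30,Y)
ranks: 7->1, 8->2.5, 8->2.5, 10->4, 14->5, 16->6, 18->7, 20->8, 21->9, 23->10, 25->11.5, 25->11.5, 30->13
Step 2: Rank sum for X: R1 = 1 + 2.5 + 4 + 6 + 7 + 11.5 = 32.
Step 3: U_X = R1 - n1(n1+1)/2 = 32 - 6*7/2 = 32 - 21 = 11.
       U_Y = n1*n2 - U_X = 42 - 11 = 31.
Step 4: Ties are present, so use the tie-corrected normal approximation (with continuity correction) for the p-value.
Step 5: p-value = 0.173549; compare to alpha = 0.05. fail to reject H0.

U_X = 11, p = 0.173549, fail to reject H0 at alpha = 0.05.


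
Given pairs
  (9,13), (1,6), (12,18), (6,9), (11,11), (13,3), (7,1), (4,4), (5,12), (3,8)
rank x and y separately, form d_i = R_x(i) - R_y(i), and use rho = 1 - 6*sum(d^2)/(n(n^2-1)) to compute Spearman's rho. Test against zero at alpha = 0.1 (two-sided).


Step 1: Rank x and y separately (midranks; no ties here).
rank(x): 9->7, 1->1, 12->9, 6->5, 11->8, 13->10, 7->6, 4->3, 5->4, 3->2
rank(y): 13->9, 6->4, 18->10, 9->6, 11->7, 3->2, 1->1, 4->3, 12->8, 8->5
Step 2: d_i = R_x(i) - R_y(i); compute d_i^2.
  (7-9)^2=4, (1-4)^2=9, (9-10)^2=1, (5-6)^2=1, (8-7)^2=1, (10-2)^2=64, (6-1)^2=25, (3-3)^2=0, (4-8)^2=16, (2-5)^2=9
sum(d^2) = 130.
Step 3: rho = 1 - 6*130 / (10*(10^2 - 1)) = 1 - 780/990 = 0.212121.
Step 4: Under H0, t = rho * sqrt((n-2)/(1-rho^2)) = 0.6139 ~ t(8).
Step 5: Two-sided p-value from the t-distribution with 8 df = 0.556306.
Step 6: alpha = 0.1. fail to reject H0.

rho = 0.2121, p = 0.556306, fail to reject H0 at alpha = 0.1.


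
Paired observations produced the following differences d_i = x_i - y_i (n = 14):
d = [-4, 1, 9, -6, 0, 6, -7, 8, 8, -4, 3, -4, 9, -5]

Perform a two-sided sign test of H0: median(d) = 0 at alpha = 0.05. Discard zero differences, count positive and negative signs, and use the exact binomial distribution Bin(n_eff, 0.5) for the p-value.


Step 1: Discard zero differences. Original n = 14; n_eff = number of nonzero differences = 13.
Nonzero differences (with sign): -4, +1, +9, -6, +6, -7, +8, +8, -4, +3, -4, +9, -5
Step 2: Count signs: positive = 7, negative = 6.
Step 3: Under H0: P(positive) = 0.5, so the number of positives S ~ Bin(13, 0.5).
Step 4: Two-sided exact p-value = sum of Bin(13,0.5) probabilities at or below the observed probability = 1.000000.
Step 5: alpha = 0.05. fail to reject H0.

n_eff = 13, pos = 7, neg = 6, p = 1.000000, fail to reject H0.


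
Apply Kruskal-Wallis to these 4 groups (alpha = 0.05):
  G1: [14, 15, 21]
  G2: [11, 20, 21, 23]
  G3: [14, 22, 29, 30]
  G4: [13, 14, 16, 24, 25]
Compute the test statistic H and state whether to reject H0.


Step 1: Combine all N = 16 observations and assign midranks.
sorted (value, group, rank): (11,G2,1), (13,G4,2), (14,G1,4), (14,G3,4), (14,G4,4), (15,G1,6), (16,G4,7), (20,G2,8), (21,G1,9.5), (21,G2,9.5), (22,G3,11), (23,G2,12), (24,G4,13), (25,G4,14), (29,G3,15), (30,G3,16)
Step 2: Sum ranks within each group.
R_1 = 19.5 (n_1 = 3)
R_2 = 30.5 (n_2 = 4)
R_3 = 46 (n_3 = 4)
R_4 = 40 (n_4 = 5)
Step 3: H = 12/(N(N+1)) * sum(R_i^2/n_i) - 3(N+1)
     = 12/(16*17) * (19.5^2/3 + 30.5^2/4 + 46^2/4 + 40^2/5) - 3*17
     = 0.044118 * 1208.31 - 51
     = 2.307904.
Step 4: Ties present; correction factor C = 1 - 30/(16^3 - 16) = 0.992647. Corrected H = 2.307904 / 0.992647 = 2.325000.
Step 5: Under H0, H ~ chi^2(3); p-value = 0.507748.
Step 6: alpha = 0.05. fail to reject H0.

H = 2.3250, df = 3, p = 0.507748, fail to reject H0.


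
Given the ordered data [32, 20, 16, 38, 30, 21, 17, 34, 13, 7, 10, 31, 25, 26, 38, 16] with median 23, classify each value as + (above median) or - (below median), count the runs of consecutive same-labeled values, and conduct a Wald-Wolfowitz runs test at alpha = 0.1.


Step 1: Compute median = 23; label A = above, B = below.
Labels in order: ABBAABBABBBAAAAB  (n_A = 8, n_B = 8)
Step 2: Count runs R = 8.
Step 3: Under H0 (random ordering), E[R] = 2*n_A*n_B/(n_A+n_B) + 1 = 2*8*8/16 + 1 = 9.0000.
        Var[R] = 2*n_A*n_B*(2*n_A*n_B - n_A - n_B) / ((n_A+n_B)^2 * (n_A+n_B-1)) = 14336/3840 = 3.7333.
        SD[R] = 1.9322.
Step 4: Continuity-corrected z = (R + 0.5 - E[R]) / SD[R] = (8 + 0.5 - 9.0000) / 1.9322 = -0.2588.
Step 5: Two-sided p-value via normal approximation = 2*(1 - Phi(|z|)) = 0.795809.
Step 6: alpha = 0.1. fail to reject H0.

R = 8, z = -0.2588, p = 0.795809, fail to reject H0.


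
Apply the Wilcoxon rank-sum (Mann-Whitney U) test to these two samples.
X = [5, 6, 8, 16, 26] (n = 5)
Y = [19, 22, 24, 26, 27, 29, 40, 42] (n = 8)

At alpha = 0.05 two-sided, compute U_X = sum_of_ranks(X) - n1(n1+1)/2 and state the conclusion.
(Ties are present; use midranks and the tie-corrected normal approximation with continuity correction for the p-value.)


Step 1: Combine and sort all 13 observations; assign midranks.
sorted (value, group): (5,X), (6,X), (8,X), (16,X), (19,Y), (22,Y), (24,Y), (26,X), (26,Y), (27,Y), (29,Y), (40,Y), (42,Y)
ranks: 5->1, 6->2, 8->3, 16->4, 19->5, 22->6, 24->7, 26->8.5, 26->8.5, 27->10, 29->11, 40->12, 42->13
Step 2: Rank sum for X: R1 = 1 + 2 + 3 + 4 + 8.5 = 18.5.
Step 3: U_X = R1 - n1(n1+1)/2 = 18.5 - 5*6/2 = 18.5 - 15 = 3.5.
       U_Y = n1*n2 - U_X = 40 - 3.5 = 36.5.
Step 4: Ties are present, so use the tie-corrected normal approximation (with continuity correction) for the p-value.
Step 5: p-value = 0.019007; compare to alpha = 0.05. reject H0.

U_X = 3.5, p = 0.019007, reject H0 at alpha = 0.05.


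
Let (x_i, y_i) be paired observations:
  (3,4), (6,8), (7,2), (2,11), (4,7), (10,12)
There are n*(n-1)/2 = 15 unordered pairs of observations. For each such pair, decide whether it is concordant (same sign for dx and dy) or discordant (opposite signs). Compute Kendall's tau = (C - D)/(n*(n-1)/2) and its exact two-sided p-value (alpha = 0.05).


Step 1: Enumerate the 15 unordered pairs (i,j) with i<j and classify each by sign(x_j-x_i) * sign(y_j-y_i).
  (1,2):dx=+3,dy=+4->C; (1,3):dx=+4,dy=-2->D; (1,4):dx=-1,dy=+7->D; (1,5):dx=+1,dy=+3->C
  (1,6):dx=+7,dy=+8->C; (2,3):dx=+1,dy=-6->D; (2,4):dx=-4,dy=+3->D; (2,5):dx=-2,dy=-1->C
  (2,6):dx=+4,dy=+4->C; (3,4):dx=-5,dy=+9->D; (3,5):dx=-3,dy=+5->D; (3,6):dx=+3,dy=+10->C
  (4,5):dx=+2,dy=-4->D; (4,6):dx=+8,dy=+1->C; (5,6):dx=+6,dy=+5->C
Step 2: C = 8, D = 7, total pairs = 15.
Step 3: tau = (C - D)/(n(n-1)/2) = (8 - 7)/15 = 0.066667.
Step 4: Exact two-sided p-value (enumerate n! = 720 permutations of y under H0): p = 1.000000.
Step 5: alpha = 0.05. fail to reject H0.

tau_b = 0.0667 (C=8, D=7), p = 1.000000, fail to reject H0.


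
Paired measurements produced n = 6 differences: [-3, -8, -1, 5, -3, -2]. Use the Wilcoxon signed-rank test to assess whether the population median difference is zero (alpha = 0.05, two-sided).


Step 1: Drop any zero differences (none here) and take |d_i|.
|d| = [3, 8, 1, 5, 3, 2]
Step 2: Midrank |d_i| (ties get averaged ranks).
ranks: |3|->3.5, |8|->6, |1|->1, |5|->5, |3|->3.5, |2|->2
Step 3: Attach original signs; sum ranks with positive sign and with negative sign.
W+ = 5 = 5
W- = 3.5 + 6 + 1 + 3.5 + 2 = 16
(Check: W+ + W- = 21 should equal n(n+1)/2 = 21.)
Step 4: Test statistic W = min(W+, W-) = 5.
Step 5: Ties in |d|, so use the tie-corrected normal approximation.
        E[W] = n(n+1)/4 = 6*7/4 = 10.5.
        Tie groups: |d|=3 (t=2); sum(t^3 - t) = 6.
        Var[W] = n(n+1)(2n+1)/24 - sum(t^3-t)/48 = 546/24 - 6/48 = 22.625.
        z = (W - E[W]) / sqrt(Var[W]) = (5 - 10.5) / 4.7566 = -1.1563.
        Two-sided p = 2*Phi(z) = 0.247561.
Step 6: alpha = 0.05. fail to reject H0.

W+ = 5, W- = 16, W = min = 5, p = 0.247561, fail to reject H0.


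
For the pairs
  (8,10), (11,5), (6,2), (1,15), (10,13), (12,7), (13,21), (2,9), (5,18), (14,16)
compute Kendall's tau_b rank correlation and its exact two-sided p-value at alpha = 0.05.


Step 1: Enumerate the 45 unordered pairs (i,j) with i<j and classify each by sign(x_j-x_i) * sign(y_j-y_i).
  (1,2):dx=+3,dy=-5->D; (1,3):dx=-2,dy=-8->C; (1,4):dx=-7,dy=+5->D; (1,5):dx=+2,dy=+3->C
  (1,6):dx=+4,dy=-3->D; (1,7):dx=+5,dy=+11->C; (1,8):dx=-6,dy=-1->C; (1,9):dx=-3,dy=+8->D
  (1,10):dx=+6,dy=+6->C; (2,3):dx=-5,dy=-3->C; (2,4):dx=-10,dy=+10->D; (2,5):dx=-1,dy=+8->D
  (2,6):dx=+1,dy=+2->C; (2,7):dx=+2,dy=+16->C; (2,8):dx=-9,dy=+4->D; (2,9):dx=-6,dy=+13->D
  (2,10):dx=+3,dy=+11->C; (3,4):dx=-5,dy=+13->D; (3,5):dx=+4,dy=+11->C; (3,6):dx=+6,dy=+5->C
  (3,7):dx=+7,dy=+19->C; (3,8):dx=-4,dy=+7->D; (3,9):dx=-1,dy=+16->D; (3,10):dx=+8,dy=+14->C
  (4,5):dx=+9,dy=-2->D; (4,6):dx=+11,dy=-8->D; (4,7):dx=+12,dy=+6->C; (4,8):dx=+1,dy=-6->D
  (4,9):dx=+4,dy=+3->C; (4,10):dx=+13,dy=+1->C; (5,6):dx=+2,dy=-6->D; (5,7):dx=+3,dy=+8->C
  (5,8):dx=-8,dy=-4->C; (5,9):dx=-5,dy=+5->D; (5,10):dx=+4,dy=+3->C; (6,7):dx=+1,dy=+14->C
  (6,8):dx=-10,dy=+2->D; (6,9):dx=-7,dy=+11->D; (6,10):dx=+2,dy=+9->C; (7,8):dx=-11,dy=-12->C
  (7,9):dx=-8,dy=-3->C; (7,10):dx=+1,dy=-5->D; (8,9):dx=+3,dy=+9->C; (8,10):dx=+12,dy=+7->C
  (9,10):dx=+9,dy=-2->D
Step 2: C = 25, D = 20, total pairs = 45.
Step 3: tau = (C - D)/(n(n-1)/2) = (25 - 20)/45 = 0.111111.
Step 4: Exact two-sided p-value (enumerate n! = 3628800 permutations of y under H0): p = 0.727490.
Step 5: alpha = 0.05. fail to reject H0.

tau_b = 0.1111 (C=25, D=20), p = 0.727490, fail to reject H0.


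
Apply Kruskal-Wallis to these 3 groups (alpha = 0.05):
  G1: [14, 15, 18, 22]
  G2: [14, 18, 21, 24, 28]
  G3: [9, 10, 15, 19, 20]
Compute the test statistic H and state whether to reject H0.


Step 1: Combine all N = 14 observations and assign midranks.
sorted (value, group, rank): (9,G3,1), (10,G3,2), (14,G1,3.5), (14,G2,3.5), (15,G1,5.5), (15,G3,5.5), (18,G1,7.5), (18,G2,7.5), (19,G3,9), (20,G3,10), (21,G2,11), (22,G1,12), (24,G2,13), (28,G2,14)
Step 2: Sum ranks within each group.
R_1 = 28.5 (n_1 = 4)
R_2 = 49 (n_2 = 5)
R_3 = 27.5 (n_3 = 5)
Step 3: H = 12/(N(N+1)) * sum(R_i^2/n_i) - 3(N+1)
     = 12/(14*15) * (28.5^2/4 + 49^2/5 + 27.5^2/5) - 3*15
     = 0.057143 * 834.513 - 45
     = 2.686429.
Step 4: Ties present; correction factor C = 1 - 18/(14^3 - 14) = 0.993407. Corrected H = 2.686429 / 0.993407 = 2.704259.
Step 5: Under H0, H ~ chi^2(2); p-value = 0.258689.
Step 6: alpha = 0.05. fail to reject H0.

H = 2.7043, df = 2, p = 0.258689, fail to reject H0.


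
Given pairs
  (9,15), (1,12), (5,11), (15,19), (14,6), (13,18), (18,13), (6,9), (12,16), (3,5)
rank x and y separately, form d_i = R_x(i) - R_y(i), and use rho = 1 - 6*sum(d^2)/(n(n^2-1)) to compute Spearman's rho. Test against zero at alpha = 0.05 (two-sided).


Step 1: Rank x and y separately (midranks; no ties here).
rank(x): 9->5, 1->1, 5->3, 15->9, 14->8, 13->7, 18->10, 6->4, 12->6, 3->2
rank(y): 15->7, 12->5, 11->4, 19->10, 6->2, 18->9, 13->6, 9->3, 16->8, 5->1
Step 2: d_i = R_x(i) - R_y(i); compute d_i^2.
  (5-7)^2=4, (1-5)^2=16, (3-4)^2=1, (9-10)^2=1, (8-2)^2=36, (7-9)^2=4, (10-6)^2=16, (4-3)^2=1, (6-8)^2=4, (2-1)^2=1
sum(d^2) = 84.
Step 3: rho = 1 - 6*84 / (10*(10^2 - 1)) = 1 - 504/990 = 0.490909.
Step 4: Under H0, t = rho * sqrt((n-2)/(1-rho^2)) = 1.5938 ~ t(8).
Step 5: Two-sided p-value from the t-distribution with 8 df = 0.149656.
Step 6: alpha = 0.05. fail to reject H0.

rho = 0.4909, p = 0.149656, fail to reject H0 at alpha = 0.05.


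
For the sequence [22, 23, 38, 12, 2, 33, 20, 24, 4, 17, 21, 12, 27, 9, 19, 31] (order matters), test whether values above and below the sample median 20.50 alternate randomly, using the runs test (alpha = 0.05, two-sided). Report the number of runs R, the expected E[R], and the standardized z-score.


Step 1: Compute median = 20.50; label A = above, B = below.
Labels in order: AAABBABABBABABBA  (n_A = 8, n_B = 8)
Step 2: Count runs R = 11.
Step 3: Under H0 (random ordering), E[R] = 2*n_A*n_B/(n_A+n_B) + 1 = 2*8*8/16 + 1 = 9.0000.
        Var[R] = 2*n_A*n_B*(2*n_A*n_B - n_A - n_B) / ((n_A+n_B)^2 * (n_A+n_B-1)) = 14336/3840 = 3.7333.
        SD[R] = 1.9322.
Step 4: Continuity-corrected z = (R - 0.5 - E[R]) / SD[R] = (11 - 0.5 - 9.0000) / 1.9322 = 0.7763.
Step 5: Two-sided p-value via normal approximation = 2*(1 - Phi(|z|)) = 0.437558.
Step 6: alpha = 0.05. fail to reject H0.

R = 11, z = 0.7763, p = 0.437558, fail to reject H0.


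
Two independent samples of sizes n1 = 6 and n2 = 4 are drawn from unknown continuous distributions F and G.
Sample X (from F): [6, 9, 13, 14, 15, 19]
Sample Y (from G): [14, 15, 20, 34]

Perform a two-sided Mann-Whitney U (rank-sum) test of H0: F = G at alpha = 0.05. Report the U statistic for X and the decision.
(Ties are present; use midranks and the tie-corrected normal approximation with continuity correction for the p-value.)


Step 1: Combine and sort all 10 observations; assign midranks.
sorted (value, group): (6,X), (9,X), (13,X), (14,X), (14,Y), (15,X), (15,Y), (19,X), (20,Y), (34,Y)
ranks: 6->1, 9->2, 13->3, 14->4.5, 14->4.5, 15->6.5, 15->6.5, 19->8, 20->9, 34->10
Step 2: Rank sum for X: R1 = 1 + 2 + 3 + 4.5 + 6.5 + 8 = 25.
Step 3: U_X = R1 - n1(n1+1)/2 = 25 - 6*7/2 = 25 - 21 = 4.
       U_Y = n1*n2 - U_X = 24 - 4 = 20.
Step 4: Ties are present, so use the tie-corrected normal approximation (with continuity correction) for the p-value.
Step 5: p-value = 0.107663; compare to alpha = 0.05. fail to reject H0.

U_X = 4, p = 0.107663, fail to reject H0 at alpha = 0.05.


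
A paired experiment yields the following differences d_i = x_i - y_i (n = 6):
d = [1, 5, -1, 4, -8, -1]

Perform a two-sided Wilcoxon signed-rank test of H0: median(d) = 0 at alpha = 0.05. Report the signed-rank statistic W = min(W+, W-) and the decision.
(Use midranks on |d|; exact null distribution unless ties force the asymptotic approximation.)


Step 1: Drop any zero differences (none here) and take |d_i|.
|d| = [1, 5, 1, 4, 8, 1]
Step 2: Midrank |d_i| (ties get averaged ranks).
ranks: |1|->2, |5|->5, |1|->2, |4|->4, |8|->6, |1|->2
Step 3: Attach original signs; sum ranks with positive sign and with negative sign.
W+ = 2 + 5 + 4 = 11
W- = 2 + 6 + 2 = 10
(Check: W+ + W- = 21 should equal n(n+1)/2 = 21.)
Step 4: Test statistic W = min(W+, W-) = 10.
Step 5: Ties in |d|, so use the tie-corrected normal approximation.
        E[W] = n(n+1)/4 = 6*7/4 = 10.5.
        Tie groups: |d|=1 (t=3); sum(t^3 - t) = 24.
        Var[W] = n(n+1)(2n+1)/24 - sum(t^3-t)/48 = 546/24 - 24/48 = 22.25.
        z = (W - E[W]) / sqrt(Var[W]) = (10 - 10.5) / 4.7170 = -0.1060.
        Two-sided p = 2*Phi(z) = 0.915583.
Step 6: alpha = 0.05. fail to reject H0.

W+ = 11, W- = 10, W = min = 10, p = 0.915583, fail to reject H0.


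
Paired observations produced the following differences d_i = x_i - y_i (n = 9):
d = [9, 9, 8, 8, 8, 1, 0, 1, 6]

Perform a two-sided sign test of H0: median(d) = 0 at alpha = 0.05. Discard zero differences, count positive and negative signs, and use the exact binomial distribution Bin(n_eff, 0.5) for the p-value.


Step 1: Discard zero differences. Original n = 9; n_eff = number of nonzero differences = 8.
Nonzero differences (with sign): +9, +9, +8, +8, +8, +1, +1, +6
Step 2: Count signs: positive = 8, negative = 0.
Step 3: Under H0: P(positive) = 0.5, so the number of positives S ~ Bin(8, 0.5).
Step 4: Two-sided exact p-value = sum of Bin(8,0.5) probabilities at or below the observed probability = 0.007812.
Step 5: alpha = 0.05. reject H0.

n_eff = 8, pos = 8, neg = 0, p = 0.007812, reject H0.


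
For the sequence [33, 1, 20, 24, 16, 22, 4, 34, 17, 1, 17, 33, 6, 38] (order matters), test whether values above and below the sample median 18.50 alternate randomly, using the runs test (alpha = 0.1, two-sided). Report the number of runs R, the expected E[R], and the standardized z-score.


Step 1: Compute median = 18.50; label A = above, B = below.
Labels in order: ABAABABABBBABA  (n_A = 7, n_B = 7)
Step 2: Count runs R = 11.
Step 3: Under H0 (random ordering), E[R] = 2*n_A*n_B/(n_A+n_B) + 1 = 2*7*7/14 + 1 = 8.0000.
        Var[R] = 2*n_A*n_B*(2*n_A*n_B - n_A - n_B) / ((n_A+n_B)^2 * (n_A+n_B-1)) = 8232/2548 = 3.2308.
        SD[R] = 1.7974.
Step 4: Continuity-corrected z = (R - 0.5 - E[R]) / SD[R] = (11 - 0.5 - 8.0000) / 1.7974 = 1.3909.
Step 5: Two-sided p-value via normal approximation = 2*(1 - Phi(|z|)) = 0.164264.
Step 6: alpha = 0.1. fail to reject H0.

R = 11, z = 1.3909, p = 0.164264, fail to reject H0.


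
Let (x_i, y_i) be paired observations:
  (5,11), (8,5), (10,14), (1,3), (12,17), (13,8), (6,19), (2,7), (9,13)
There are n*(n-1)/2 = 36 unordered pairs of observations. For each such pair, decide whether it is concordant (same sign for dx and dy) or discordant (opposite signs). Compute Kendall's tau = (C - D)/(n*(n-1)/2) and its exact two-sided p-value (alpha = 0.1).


Step 1: Enumerate the 36 unordered pairs (i,j) with i<j and classify each by sign(x_j-x_i) * sign(y_j-y_i).
  (1,2):dx=+3,dy=-6->D; (1,3):dx=+5,dy=+3->C; (1,4):dx=-4,dy=-8->C; (1,5):dx=+7,dy=+6->C
  (1,6):dx=+8,dy=-3->D; (1,7):dx=+1,dy=+8->C; (1,8):dx=-3,dy=-4->C; (1,9):dx=+4,dy=+2->C
  (2,3):dx=+2,dy=+9->C; (2,4):dx=-7,dy=-2->C; (2,5):dx=+4,dy=+12->C; (2,6):dx=+5,dy=+3->C
  (2,7):dx=-2,dy=+14->D; (2,8):dx=-6,dy=+2->D; (2,9):dx=+1,dy=+8->C; (3,4):dx=-9,dy=-11->C
  (3,5):dx=+2,dy=+3->C; (3,6):dx=+3,dy=-6->D; (3,7):dx=-4,dy=+5->D; (3,8):dx=-8,dy=-7->C
  (3,9):dx=-1,dy=-1->C; (4,5):dx=+11,dy=+14->C; (4,6):dx=+12,dy=+5->C; (4,7):dx=+5,dy=+16->C
  (4,8):dx=+1,dy=+4->C; (4,9):dx=+8,dy=+10->C; (5,6):dx=+1,dy=-9->D; (5,7):dx=-6,dy=+2->D
  (5,8):dx=-10,dy=-10->C; (5,9):dx=-3,dy=-4->C; (6,7):dx=-7,dy=+11->D; (6,8):dx=-11,dy=-1->C
  (6,9):dx=-4,dy=+5->D; (7,8):dx=-4,dy=-12->C; (7,9):dx=+3,dy=-6->D; (8,9):dx=+7,dy=+6->C
Step 2: C = 25, D = 11, total pairs = 36.
Step 3: tau = (C - D)/(n(n-1)/2) = (25 - 11)/36 = 0.388889.
Step 4: Exact two-sided p-value (enumerate n! = 362880 permutations of y under H0): p = 0.180181.
Step 5: alpha = 0.1. fail to reject H0.

tau_b = 0.3889 (C=25, D=11), p = 0.180181, fail to reject H0.


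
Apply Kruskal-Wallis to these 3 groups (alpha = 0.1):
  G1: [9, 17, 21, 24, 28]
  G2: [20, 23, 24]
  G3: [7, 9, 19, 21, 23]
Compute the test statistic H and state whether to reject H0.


Step 1: Combine all N = 13 observations and assign midranks.
sorted (value, group, rank): (7,G3,1), (9,G1,2.5), (9,G3,2.5), (17,G1,4), (19,G3,5), (20,G2,6), (21,G1,7.5), (21,G3,7.5), (23,G2,9.5), (23,G3,9.5), (24,G1,11.5), (24,G2,11.5), (28,G1,13)
Step 2: Sum ranks within each group.
R_1 = 38.5 (n_1 = 5)
R_2 = 27 (n_2 = 3)
R_3 = 25.5 (n_3 = 5)
Step 3: H = 12/(N(N+1)) * sum(R_i^2/n_i) - 3(N+1)
     = 12/(13*14) * (38.5^2/5 + 27^2/3 + 25.5^2/5) - 3*14
     = 0.065934 * 669.5 - 42
     = 2.142857.
Step 4: Ties present; correction factor C = 1 - 24/(13^3 - 13) = 0.989011. Corrected H = 2.142857 / 0.989011 = 2.166667.
Step 5: Under H0, H ~ chi^2(2); p-value = 0.338465.
Step 6: alpha = 0.1. fail to reject H0.

H = 2.1667, df = 2, p = 0.338465, fail to reject H0.


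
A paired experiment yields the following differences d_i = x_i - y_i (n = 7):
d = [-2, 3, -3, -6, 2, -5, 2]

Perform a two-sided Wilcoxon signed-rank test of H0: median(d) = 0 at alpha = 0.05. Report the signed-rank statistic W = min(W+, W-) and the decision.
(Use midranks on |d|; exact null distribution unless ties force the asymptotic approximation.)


Step 1: Drop any zero differences (none here) and take |d_i|.
|d| = [2, 3, 3, 6, 2, 5, 2]
Step 2: Midrank |d_i| (ties get averaged ranks).
ranks: |2|->2, |3|->4.5, |3|->4.5, |6|->7, |2|->2, |5|->6, |2|->2
Step 3: Attach original signs; sum ranks with positive sign and with negative sign.
W+ = 4.5 + 2 + 2 = 8.5
W- = 2 + 4.5 + 7 + 6 = 19.5
(Check: W+ + W- = 28 should equal n(n+1)/2 = 28.)
Step 4: Test statistic W = min(W+, W-) = 8.5.
Step 5: Ties in |d|, so use the tie-corrected normal approximation.
        E[W] = n(n+1)/4 = 7*8/4 = 14.
        Tie groups: |d|=2 (t=3), |d|=3 (t=2); sum(t^3 - t) = 30.
        Var[W] = n(n+1)(2n+1)/24 - sum(t^3-t)/48 = 840/24 - 30/48 = 34.375.
        z = (W - E[W]) / sqrt(Var[W]) = (8.5 - 14) / 5.8630 = -0.9381.
        Two-sided p = 2*Phi(z) = 0.348202.
Step 6: alpha = 0.05. fail to reject H0.

W+ = 8.5, W- = 19.5, W = min = 8.5, p = 0.348202, fail to reject H0.


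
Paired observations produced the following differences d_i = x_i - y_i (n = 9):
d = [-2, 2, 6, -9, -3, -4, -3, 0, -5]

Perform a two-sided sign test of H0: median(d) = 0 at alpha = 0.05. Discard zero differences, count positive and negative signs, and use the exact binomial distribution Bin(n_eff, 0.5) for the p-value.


Step 1: Discard zero differences. Original n = 9; n_eff = number of nonzero differences = 8.
Nonzero differences (with sign): -2, +2, +6, -9, -3, -4, -3, -5
Step 2: Count signs: positive = 2, negative = 6.
Step 3: Under H0: P(positive) = 0.5, so the number of positives S ~ Bin(8, 0.5).
Step 4: Two-sided exact p-value = sum of Bin(8,0.5) probabilities at or below the observed probability = 0.289062.
Step 5: alpha = 0.05. fail to reject H0.

n_eff = 8, pos = 2, neg = 6, p = 0.289062, fail to reject H0.


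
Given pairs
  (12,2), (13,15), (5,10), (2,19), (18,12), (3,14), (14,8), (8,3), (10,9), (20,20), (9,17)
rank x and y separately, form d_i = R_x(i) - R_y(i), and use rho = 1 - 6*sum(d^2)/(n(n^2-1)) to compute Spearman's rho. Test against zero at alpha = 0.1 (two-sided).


Step 1: Rank x and y separately (midranks; no ties here).
rank(x): 12->7, 13->8, 5->3, 2->1, 18->10, 3->2, 14->9, 8->4, 10->6, 20->11, 9->5
rank(y): 2->1, 15->8, 10->5, 19->10, 12->6, 14->7, 8->3, 3->2, 9->4, 20->11, 17->9
Step 2: d_i = R_x(i) - R_y(i); compute d_i^2.
  (7-1)^2=36, (8-8)^2=0, (3-5)^2=4, (1-10)^2=81, (10-6)^2=16, (2-7)^2=25, (9-3)^2=36, (4-2)^2=4, (6-4)^2=4, (11-11)^2=0, (5-9)^2=16
sum(d^2) = 222.
Step 3: rho = 1 - 6*222 / (11*(11^2 - 1)) = 1 - 1332/1320 = -0.009091.
Step 4: Under H0, t = rho * sqrt((n-2)/(1-rho^2)) = -0.0273 ~ t(9).
Step 5: Two-sided p-value from the t-distribution with 9 df = 0.978837.
Step 6: alpha = 0.1. fail to reject H0.

rho = -0.0091, p = 0.978837, fail to reject H0 at alpha = 0.1.


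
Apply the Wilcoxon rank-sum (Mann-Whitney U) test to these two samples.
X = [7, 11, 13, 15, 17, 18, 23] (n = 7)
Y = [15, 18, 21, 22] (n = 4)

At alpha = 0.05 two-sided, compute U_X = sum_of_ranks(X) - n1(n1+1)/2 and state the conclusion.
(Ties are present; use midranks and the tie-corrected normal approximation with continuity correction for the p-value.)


Step 1: Combine and sort all 11 observations; assign midranks.
sorted (value, group): (7,X), (11,X), (13,X), (15,X), (15,Y), (17,X), (18,X), (18,Y), (21,Y), (22,Y), (23,X)
ranks: 7->1, 11->2, 13->3, 15->4.5, 15->4.5, 17->6, 18->7.5, 18->7.5, 21->9, 22->10, 23->11
Step 2: Rank sum for X: R1 = 1 + 2 + 3 + 4.5 + 6 + 7.5 + 11 = 35.
Step 3: U_X = R1 - n1(n1+1)/2 = 35 - 7*8/2 = 35 - 28 = 7.
       U_Y = n1*n2 - U_X = 28 - 7 = 21.
Step 4: Ties are present, so use the tie-corrected normal approximation (with continuity correction) for the p-value.
Step 5: p-value = 0.217200; compare to alpha = 0.05. fail to reject H0.

U_X = 7, p = 0.217200, fail to reject H0 at alpha = 0.05.


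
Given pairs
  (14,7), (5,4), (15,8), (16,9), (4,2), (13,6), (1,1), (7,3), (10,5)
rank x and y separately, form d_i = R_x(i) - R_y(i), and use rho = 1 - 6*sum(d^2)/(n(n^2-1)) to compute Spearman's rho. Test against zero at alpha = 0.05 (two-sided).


Step 1: Rank x and y separately (midranks; no ties here).
rank(x): 14->7, 5->3, 15->8, 16->9, 4->2, 13->6, 1->1, 7->4, 10->5
rank(y): 7->7, 4->4, 8->8, 9->9, 2->2, 6->6, 1->1, 3->3, 5->5
Step 2: d_i = R_x(i) - R_y(i); compute d_i^2.
  (7-7)^2=0, (3-4)^2=1, (8-8)^2=0, (9-9)^2=0, (2-2)^2=0, (6-6)^2=0, (1-1)^2=0, (4-3)^2=1, (5-5)^2=0
sum(d^2) = 2.
Step 3: rho = 1 - 6*2 / (9*(9^2 - 1)) = 1 - 12/720 = 0.983333.
Step 4: Under H0, t = rho * sqrt((n-2)/(1-rho^2)) = 14.3096 ~ t(7).
Step 5: Two-sided p-value from the t-distribution with 7 df = 0.000002.
Step 6: alpha = 0.05. reject H0.

rho = 0.9833, p = 0.000002, reject H0 at alpha = 0.05.


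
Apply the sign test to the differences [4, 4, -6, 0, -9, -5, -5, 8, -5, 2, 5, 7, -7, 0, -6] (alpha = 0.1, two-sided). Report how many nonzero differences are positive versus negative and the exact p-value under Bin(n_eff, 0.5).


Step 1: Discard zero differences. Original n = 15; n_eff = number of nonzero differences = 13.
Nonzero differences (with sign): +4, +4, -6, -9, -5, -5, +8, -5, +2, +5, +7, -7, -6
Step 2: Count signs: positive = 6, negative = 7.
Step 3: Under H0: P(positive) = 0.5, so the number of positives S ~ Bin(13, 0.5).
Step 4: Two-sided exact p-value = sum of Bin(13,0.5) probabilities at or below the observed probability = 1.000000.
Step 5: alpha = 0.1. fail to reject H0.

n_eff = 13, pos = 6, neg = 7, p = 1.000000, fail to reject H0.


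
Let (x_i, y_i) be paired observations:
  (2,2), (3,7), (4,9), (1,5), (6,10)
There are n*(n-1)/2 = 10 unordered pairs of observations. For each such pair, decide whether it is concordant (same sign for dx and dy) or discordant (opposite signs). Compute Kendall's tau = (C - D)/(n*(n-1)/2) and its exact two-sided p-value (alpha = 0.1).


Step 1: Enumerate the 10 unordered pairs (i,j) with i<j and classify each by sign(x_j-x_i) * sign(y_j-y_i).
  (1,2):dx=+1,dy=+5->C; (1,3):dx=+2,dy=+7->C; (1,4):dx=-1,dy=+3->D; (1,5):dx=+4,dy=+8->C
  (2,3):dx=+1,dy=+2->C; (2,4):dx=-2,dy=-2->C; (2,5):dx=+3,dy=+3->C; (3,4):dx=-3,dy=-4->C
  (3,5):dx=+2,dy=+1->C; (4,5):dx=+5,dy=+5->C
Step 2: C = 9, D = 1, total pairs = 10.
Step 3: tau = (C - D)/(n(n-1)/2) = (9 - 1)/10 = 0.800000.
Step 4: Exact two-sided p-value (enumerate n! = 120 permutations of y under H0): p = 0.083333.
Step 5: alpha = 0.1. reject H0.

tau_b = 0.8000 (C=9, D=1), p = 0.083333, reject H0.


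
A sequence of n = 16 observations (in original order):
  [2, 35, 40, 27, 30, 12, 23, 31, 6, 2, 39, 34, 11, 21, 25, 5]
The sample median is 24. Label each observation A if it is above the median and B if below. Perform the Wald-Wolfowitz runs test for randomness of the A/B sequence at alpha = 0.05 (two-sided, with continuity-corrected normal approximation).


Step 1: Compute median = 24; label A = above, B = below.
Labels in order: BAAAABBABBAABBAB  (n_A = 8, n_B = 8)
Step 2: Count runs R = 9.
Step 3: Under H0 (random ordering), E[R] = 2*n_A*n_B/(n_A+n_B) + 1 = 2*8*8/16 + 1 = 9.0000.
        Var[R] = 2*n_A*n_B*(2*n_A*n_B - n_A - n_B) / ((n_A+n_B)^2 * (n_A+n_B-1)) = 14336/3840 = 3.7333.
        SD[R] = 1.9322.
Step 4: R = E[R], so z = 0 with no continuity correction.
Step 5: Two-sided p-value via normal approximation = 2*(1 - Phi(|z|)) = 1.000000.
Step 6: alpha = 0.05. fail to reject H0.

R = 9, z = 0.0000, p = 1.000000, fail to reject H0.


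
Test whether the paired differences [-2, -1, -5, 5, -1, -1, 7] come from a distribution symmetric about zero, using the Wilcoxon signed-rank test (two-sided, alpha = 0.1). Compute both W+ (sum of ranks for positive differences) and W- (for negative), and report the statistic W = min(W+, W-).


Step 1: Drop any zero differences (none here) and take |d_i|.
|d| = [2, 1, 5, 5, 1, 1, 7]
Step 2: Midrank |d_i| (ties get averaged ranks).
ranks: |2|->4, |1|->2, |5|->5.5, |5|->5.5, |1|->2, |1|->2, |7|->7
Step 3: Attach original signs; sum ranks with positive sign and with negative sign.
W+ = 5.5 + 7 = 12.5
W- = 4 + 2 + 5.5 + 2 + 2 = 15.5
(Check: W+ + W- = 28 should equal n(n+1)/2 = 28.)
Step 4: Test statistic W = min(W+, W-) = 12.5.
Step 5: Ties in |d|, so use the tie-corrected normal approximation.
        E[W] = n(n+1)/4 = 7*8/4 = 14.
        Tie groups: |d|=1 (t=3), |d|=5 (t=2); sum(t^3 - t) = 30.
        Var[W] = n(n+1)(2n+1)/24 - sum(t^3-t)/48 = 840/24 - 30/48 = 34.375.
        z = (W - E[W]) / sqrt(Var[W]) = (12.5 - 14) / 5.8630 = -0.2558.
        Two-sided p = 2*Phi(z) = 0.798074.
Step 6: alpha = 0.1. fail to reject H0.

W+ = 12.5, W- = 15.5, W = min = 12.5, p = 0.798074, fail to reject H0.


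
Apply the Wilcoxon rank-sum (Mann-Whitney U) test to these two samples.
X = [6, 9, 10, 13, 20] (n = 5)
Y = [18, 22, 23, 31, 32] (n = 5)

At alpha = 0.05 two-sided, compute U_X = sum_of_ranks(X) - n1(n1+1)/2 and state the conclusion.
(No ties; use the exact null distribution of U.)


Step 1: Combine and sort all 10 observations; assign midranks.
sorted (value, group): (6,X), (9,X), (10,X), (13,X), (18,Y), (20,X), (22,Y), (23,Y), (31,Y), (32,Y)
ranks: 6->1, 9->2, 10->3, 13->4, 18->5, 20->6, 22->7, 23->8, 31->9, 32->10
Step 2: Rank sum for X: R1 = 1 + 2 + 3 + 4 + 6 = 16.
Step 3: U_X = R1 - n1(n1+1)/2 = 16 - 5*6/2 = 16 - 15 = 1.
       U_Y = n1*n2 - U_X = 25 - 1 = 24.
Step 4: No ties, so the exact null distribution of U (based on enumerating the C(10,5) = 252 equally likely rank assignments) gives the two-sided p-value.
Step 5: p-value = 0.015873; compare to alpha = 0.05. reject H0.

U_X = 1, p = 0.015873, reject H0 at alpha = 0.05.


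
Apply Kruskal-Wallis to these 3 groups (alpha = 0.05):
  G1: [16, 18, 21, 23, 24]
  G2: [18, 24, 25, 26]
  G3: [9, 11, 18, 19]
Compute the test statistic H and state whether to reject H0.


Step 1: Combine all N = 13 observations and assign midranks.
sorted (value, group, rank): (9,G3,1), (11,G3,2), (16,G1,3), (18,G1,5), (18,G2,5), (18,G3,5), (19,G3,7), (21,G1,8), (23,G1,9), (24,G1,10.5), (24,G2,10.5), (25,G2,12), (26,G2,13)
Step 2: Sum ranks within each group.
R_1 = 35.5 (n_1 = 5)
R_2 = 40.5 (n_2 = 4)
R_3 = 15 (n_3 = 4)
Step 3: H = 12/(N(N+1)) * sum(R_i^2/n_i) - 3(N+1)
     = 12/(13*14) * (35.5^2/5 + 40.5^2/4 + 15^2/4) - 3*14
     = 0.065934 * 718.362 - 42
     = 5.364560.
Step 4: Ties present; correction factor C = 1 - 30/(13^3 - 13) = 0.986264. Corrected H = 5.364560 / 0.986264 = 5.439276.
Step 5: Under H0, H ~ chi^2(2); p-value = 0.065899.
Step 6: alpha = 0.05. fail to reject H0.

H = 5.4393, df = 2, p = 0.065899, fail to reject H0.


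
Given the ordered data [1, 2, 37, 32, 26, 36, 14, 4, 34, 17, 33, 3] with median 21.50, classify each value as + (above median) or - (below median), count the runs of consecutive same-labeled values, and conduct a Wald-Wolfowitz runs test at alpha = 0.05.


Step 1: Compute median = 21.50; label A = above, B = below.
Labels in order: BBAAAABBABAB  (n_A = 6, n_B = 6)
Step 2: Count runs R = 7.
Step 3: Under H0 (random ordering), E[R] = 2*n_A*n_B/(n_A+n_B) + 1 = 2*6*6/12 + 1 = 7.0000.
        Var[R] = 2*n_A*n_B*(2*n_A*n_B - n_A - n_B) / ((n_A+n_B)^2 * (n_A+n_B-1)) = 4320/1584 = 2.7273.
        SD[R] = 1.6514.
Step 4: R = E[R], so z = 0 with no continuity correction.
Step 5: Two-sided p-value via normal approximation = 2*(1 - Phi(|z|)) = 1.000000.
Step 6: alpha = 0.05. fail to reject H0.

R = 7, z = 0.0000, p = 1.000000, fail to reject H0.


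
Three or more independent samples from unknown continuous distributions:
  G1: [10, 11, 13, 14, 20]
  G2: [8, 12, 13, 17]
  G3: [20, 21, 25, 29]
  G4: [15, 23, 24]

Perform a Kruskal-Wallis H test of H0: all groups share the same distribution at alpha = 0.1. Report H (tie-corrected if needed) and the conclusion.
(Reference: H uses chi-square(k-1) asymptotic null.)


Step 1: Combine all N = 16 observations and assign midranks.
sorted (value, group, rank): (8,G2,1), (10,G1,2), (11,G1,3), (12,G2,4), (13,G1,5.5), (13,G2,5.5), (14,G1,7), (15,G4,8), (17,G2,9), (20,G1,10.5), (20,G3,10.5), (21,G3,12), (23,G4,13), (24,G4,14), (25,G3,15), (29,G3,16)
Step 2: Sum ranks within each group.
R_1 = 28 (n_1 = 5)
R_2 = 19.5 (n_2 = 4)
R_3 = 53.5 (n_3 = 4)
R_4 = 35 (n_4 = 3)
Step 3: H = 12/(N(N+1)) * sum(R_i^2/n_i) - 3(N+1)
     = 12/(16*17) * (28^2/5 + 19.5^2/4 + 53.5^2/4 + 35^2/3) - 3*17
     = 0.044118 * 1375.76 - 51
     = 9.695221.
Step 4: Ties present; correction factor C = 1 - 12/(16^3 - 16) = 0.997059. Corrected H = 9.695221 / 0.997059 = 9.723820.
Step 5: Under H0, H ~ chi^2(3); p-value = 0.021066.
Step 6: alpha = 0.1. reject H0.

H = 9.7238, df = 3, p = 0.021066, reject H0.


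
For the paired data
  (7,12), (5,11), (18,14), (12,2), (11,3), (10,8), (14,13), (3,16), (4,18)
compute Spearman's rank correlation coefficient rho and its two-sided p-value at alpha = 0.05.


Step 1: Rank x and y separately (midranks; no ties here).
rank(x): 7->4, 5->3, 18->9, 12->7, 11->6, 10->5, 14->8, 3->1, 4->2
rank(y): 12->5, 11->4, 14->7, 2->1, 3->2, 8->3, 13->6, 16->8, 18->9
Step 2: d_i = R_x(i) - R_y(i); compute d_i^2.
  (4-5)^2=1, (3-4)^2=1, (9-7)^2=4, (7-1)^2=36, (6-2)^2=16, (5-3)^2=4, (8-6)^2=4, (1-8)^2=49, (2-9)^2=49
sum(d^2) = 164.
Step 3: rho = 1 - 6*164 / (9*(9^2 - 1)) = 1 - 984/720 = -0.366667.
Step 4: Under H0, t = rho * sqrt((n-2)/(1-rho^2)) = -1.0427 ~ t(7).
Step 5: Two-sided p-value from the t-distribution with 7 df = 0.331740.
Step 6: alpha = 0.05. fail to reject H0.

rho = -0.3667, p = 0.331740, fail to reject H0 at alpha = 0.05.


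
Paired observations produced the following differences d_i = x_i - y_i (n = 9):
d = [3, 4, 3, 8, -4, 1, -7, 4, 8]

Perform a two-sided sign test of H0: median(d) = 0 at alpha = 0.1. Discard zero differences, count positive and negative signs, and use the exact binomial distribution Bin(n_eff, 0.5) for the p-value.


Step 1: Discard zero differences. Original n = 9; n_eff = number of nonzero differences = 9.
Nonzero differences (with sign): +3, +4, +3, +8, -4, +1, -7, +4, +8
Step 2: Count signs: positive = 7, negative = 2.
Step 3: Under H0: P(positive) = 0.5, so the number of positives S ~ Bin(9, 0.5).
Step 4: Two-sided exact p-value = sum of Bin(9,0.5) probabilities at or below the observed probability = 0.179688.
Step 5: alpha = 0.1. fail to reject H0.

n_eff = 9, pos = 7, neg = 2, p = 0.179688, fail to reject H0.


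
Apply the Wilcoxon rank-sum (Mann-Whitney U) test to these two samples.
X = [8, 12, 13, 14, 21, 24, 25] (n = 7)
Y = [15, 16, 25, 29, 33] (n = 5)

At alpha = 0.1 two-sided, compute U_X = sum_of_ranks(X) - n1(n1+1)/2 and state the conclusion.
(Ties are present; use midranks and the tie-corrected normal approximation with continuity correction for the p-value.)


Step 1: Combine and sort all 12 observations; assign midranks.
sorted (value, group): (8,X), (12,X), (13,X), (14,X), (15,Y), (16,Y), (21,X), (24,X), (25,X), (25,Y), (29,Y), (33,Y)
ranks: 8->1, 12->2, 13->3, 14->4, 15->5, 16->6, 21->7, 24->8, 25->9.5, 25->9.5, 29->11, 33->12
Step 2: Rank sum for X: R1 = 1 + 2 + 3 + 4 + 7 + 8 + 9.5 = 34.5.
Step 3: U_X = R1 - n1(n1+1)/2 = 34.5 - 7*8/2 = 34.5 - 28 = 6.5.
       U_Y = n1*n2 - U_X = 35 - 6.5 = 28.5.
Step 4: Ties are present, so use the tie-corrected normal approximation (with continuity correction) for the p-value.
Step 5: p-value = 0.087602; compare to alpha = 0.1. reject H0.

U_X = 6.5, p = 0.087602, reject H0 at alpha = 0.1.
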